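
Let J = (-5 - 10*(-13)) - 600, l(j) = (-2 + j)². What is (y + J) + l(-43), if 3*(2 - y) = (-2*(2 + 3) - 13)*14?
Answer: 4978/3 ≈ 1659.3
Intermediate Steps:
J = -475 (J = (-5 + 130) - 600 = 125 - 600 = -475)
y = 328/3 (y = 2 - (-2*(2 + 3) - 13)*14/3 = 2 - (-2*5 - 13)*14/3 = 2 - (-10 - 13)*14/3 = 2 - (-23)*14/3 = 2 - ⅓*(-322) = 2 + 322/3 = 328/3 ≈ 109.33)
(y + J) + l(-43) = (328/3 - 475) + (-2 - 43)² = -1097/3 + (-45)² = -1097/3 + 2025 = 4978/3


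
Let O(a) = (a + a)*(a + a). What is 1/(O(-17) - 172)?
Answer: 1/984 ≈ 0.0010163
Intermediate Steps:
O(a) = 4*a² (O(a) = (2*a)*(2*a) = 4*a²)
1/(O(-17) - 172) = 1/(4*(-17)² - 172) = 1/(4*289 - 172) = 1/(1156 - 172) = 1/984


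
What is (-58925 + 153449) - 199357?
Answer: -104833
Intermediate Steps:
(-58925 + 153449) - 199357 = 94524 - 199357 = -104833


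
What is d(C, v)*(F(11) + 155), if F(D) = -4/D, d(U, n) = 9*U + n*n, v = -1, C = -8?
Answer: -120771/11 ≈ -10979.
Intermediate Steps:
d(U, n) = n² + 9*U (d(U, n) = 9*U + n² = n² + 9*U)
d(C, v)*(F(11) + 155) = ((-1)² + 9*(-8))*(-4/11 + 155) = (1 - 72)*(-4*1/11 + 155) = -71*(-4/11 + 155) = -71*1701/11 = -120771/11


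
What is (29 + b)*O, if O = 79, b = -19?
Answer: 790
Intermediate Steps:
(29 + b)*O = (29 - 19)*79 = 10*79 = 790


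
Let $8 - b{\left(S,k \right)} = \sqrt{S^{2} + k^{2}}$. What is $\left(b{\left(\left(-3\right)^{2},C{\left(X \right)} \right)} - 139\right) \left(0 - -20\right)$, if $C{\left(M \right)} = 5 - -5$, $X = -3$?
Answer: $-2620 - 20 \sqrt{181} \approx -2889.1$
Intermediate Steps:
$C{\left(M \right)} = 10$ ($C{\left(M \right)} = 5 + 5 = 10$)
$b{\left(S,k \right)} = 8 - \sqrt{S^{2} + k^{2}}$
$\left(b{\left(\left(-3\right)^{2},C{\left(X \right)} \right)} - 139\right) \left(0 - -20\right) = \left(\left(8 - \sqrt{\left(\left(-3\right)^{2}\right)^{2} + 10^{2}}\right) - 139\right) \left(0 - -20\right) = \left(\left(8 - \sqrt{9^{2} + 100}\right) - 139\right) \left(0 + 20\right) = \left(\left(8 - \sqrt{81 + 100}\right) - 139\right) 20 = \left(\left(8 - \sqrt{181}\right) - 139\right) 20 = \left(-131 - \sqrt{181}\right) 20 = -2620 - 20 \sqrt{181}$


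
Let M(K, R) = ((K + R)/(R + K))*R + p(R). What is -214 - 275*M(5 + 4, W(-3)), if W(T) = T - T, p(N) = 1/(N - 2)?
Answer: -153/2 ≈ -76.500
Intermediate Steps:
p(N) = 1/(-2 + N)
W(T) = 0
M(K, R) = R + 1/(-2 + R) (M(K, R) = ((K + R)/(R + K))*R + 1/(-2 + R) = ((K + R)/(K + R))*R + 1/(-2 + R) = 1*R + 1/(-2 + R) = R + 1/(-2 + R))
-214 - 275*M(5 + 4, W(-3)) = -214 - 275*(1 + 0*(-2 + 0))/(-2 + 0) = -214 - 275*(1 + 0*(-2))/(-2) = -214 - (-275)*(1 + 0)/2 = -214 - (-275)/2 = -214 - 275*(-½) = -214 + 275/2 = -153/2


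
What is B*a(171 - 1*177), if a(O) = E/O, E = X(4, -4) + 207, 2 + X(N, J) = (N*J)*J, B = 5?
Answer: -1345/6 ≈ -224.17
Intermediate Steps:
X(N, J) = -2 + N*J² (X(N, J) = -2 + (N*J)*J = -2 + (J*N)*J = -2 + N*J²)
E = 269 (E = (-2 + 4*(-4)²) + 207 = (-2 + 4*16) + 207 = (-2 + 64) + 207 = 62 + 207 = 269)
a(O) = 269/O
B*a(171 - 1*177) = 5*(269/(171 - 1*177)) = 5*(269/(171 - 177)) = 5*(269/(-6)) = 5*(269*(-⅙)) = 5*(-269/6) = -1345/6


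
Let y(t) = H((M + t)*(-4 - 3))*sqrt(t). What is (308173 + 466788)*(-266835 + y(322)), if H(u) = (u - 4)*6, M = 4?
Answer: -206786718435 - 10629365076*sqrt(322) ≈ -3.9752e+11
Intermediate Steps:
H(u) = -24 + 6*u (H(u) = (-4 + u)*6 = -24 + 6*u)
y(t) = sqrt(t)*(-192 - 42*t) (y(t) = (-24 + 6*((4 + t)*(-4 - 3)))*sqrt(t) = (-24 + 6*((4 + t)*(-7)))*sqrt(t) = (-24 + 6*(-28 - 7*t))*sqrt(t) = (-24 + (-168 - 42*t))*sqrt(t) = (-192 - 42*t)*sqrt(t) = sqrt(t)*(-192 - 42*t))
(308173 + 466788)*(-266835 + y(322)) = (308173 + 466788)*(-266835 + sqrt(322)*(-192 - 42*322)) = 774961*(-266835 + sqrt(322)*(-192 - 13524)) = 774961*(-266835 + sqrt(322)*(-13716)) = 774961*(-266835 - 13716*sqrt(322)) = -206786718435 - 10629365076*sqrt(322)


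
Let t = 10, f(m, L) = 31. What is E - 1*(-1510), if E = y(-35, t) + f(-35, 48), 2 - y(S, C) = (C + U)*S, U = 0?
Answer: 1893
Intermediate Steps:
y(S, C) = 2 - C*S (y(S, C) = 2 - (C + 0)*S = 2 - C*S)
E = 383 (E = (2 - 1*10*(-35)) + 31 = (2 + 350) + 31 = 352 + 31 = 383)
E - 1*(-1510) = 383 - 1*(-1510) = 383 + 1510 = 1893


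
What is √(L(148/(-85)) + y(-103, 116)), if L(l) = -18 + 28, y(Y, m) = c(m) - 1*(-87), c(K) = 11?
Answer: 6*√3 ≈ 10.392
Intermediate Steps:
y(Y, m) = 98 (y(Y, m) = 11 - 1*(-87) = 11 + 87 = 98)
L(l) = 10
√(L(148/(-85)) + y(-103, 116)) = √(10 + 98) = √108 = 6*√3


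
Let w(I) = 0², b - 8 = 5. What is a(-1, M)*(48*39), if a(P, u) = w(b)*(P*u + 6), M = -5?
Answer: 0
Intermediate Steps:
b = 13 (b = 8 + 5 = 13)
w(I) = 0
a(P, u) = 0 (a(P, u) = 0*(P*u + 6) = 0*(6 + P*u) = 0)
a(-1, M)*(48*39) = 0*(48*39) = 0*1872 = 0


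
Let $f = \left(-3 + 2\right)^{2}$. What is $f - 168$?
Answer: $-167$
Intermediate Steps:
$f = 1$ ($f = \left(-1\right)^{2} = 1$)
$f - 168 = 1 - 168 = -167$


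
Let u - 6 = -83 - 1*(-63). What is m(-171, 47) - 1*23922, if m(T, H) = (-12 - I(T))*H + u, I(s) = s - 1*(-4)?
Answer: -16651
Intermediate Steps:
I(s) = 4 + s (I(s) = s + 4 = 4 + s)
u = -14 (u = 6 + (-83 - 1*(-63)) = 6 + (-83 + 63) = 6 - 20 = -14)
m(T, H) = -14 + H*(-16 - T) (m(T, H) = (-12 - (4 + T))*H - 14 = (-12 + (-4 - T))*H - 14 = (-16 - T)*H - 14 = H*(-16 - T) - 14 = -14 + H*(-16 - T))
m(-171, 47) - 1*23922 = (-14 - 16*47 - 1*47*(-171)) - 1*23922 = (-14 - 752 + 8037) - 23922 = 7271 - 23922 = -16651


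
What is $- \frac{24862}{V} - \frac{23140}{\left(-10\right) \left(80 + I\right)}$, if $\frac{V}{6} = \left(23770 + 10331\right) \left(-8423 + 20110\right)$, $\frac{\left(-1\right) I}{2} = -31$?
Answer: $\frac{44623414796}{2738344401} \approx 16.296$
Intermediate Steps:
$I = 62$ ($I = \left(-2\right) \left(-31\right) = 62$)
$V = 2391230322$ ($V = 6 \left(23770 + 10331\right) \left(-8423 + 20110\right) = 6 \cdot 34101 \cdot 11687 = 6 \cdot 398538387 = 2391230322$)
$- \frac{24862}{V} - \frac{23140}{\left(-10\right) \left(80 + I\right)} = - \frac{24862}{2391230322} - \frac{23140}{\left(-10\right) \left(80 + 62\right)} = \left(-24862\right) \frac{1}{2391230322} - \frac{23140}{\left(-10\right) 142} = - \frac{401}{38568231} - \frac{23140}{-1420} = - \frac{401}{38568231} - - \frac{1157}{71} = - \frac{401}{38568231} + \frac{1157}{71} = \frac{44623414796}{2738344401}$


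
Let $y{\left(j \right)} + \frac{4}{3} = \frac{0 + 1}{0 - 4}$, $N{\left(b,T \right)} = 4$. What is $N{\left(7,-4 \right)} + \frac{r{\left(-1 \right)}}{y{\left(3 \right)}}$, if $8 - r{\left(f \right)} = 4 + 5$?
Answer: $\frac{88}{19} \approx 4.6316$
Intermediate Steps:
$r{\left(f \right)} = -1$ ($r{\left(f \right)} = 8 - \left(4 + 5\right) = 8 - 9 = -1$)
$y{\left(j \right)} = - \frac{19}{12}$ ($y{\left(j \right)} = - \frac{4}{3} + \frac{0 + 1}{0 - 4} = - \frac{4}{3} + 1 \frac{1}{-4} = - \frac{4}{3} + 1 \left(- \frac{1}{4}\right) = - \frac{4}{3} - \frac{1}{4} = - \frac{19}{12}$)
$N{\left(7,-4 \right)} + \frac{r{\left(-1 \right)}}{y{\left(3 \right)}} = 4 + \frac{1}{- \frac{19}{12}} \left(-1\right) = 4 - - \frac{12}{19} = 4 + \frac{12}{19} = \frac{88}{19}$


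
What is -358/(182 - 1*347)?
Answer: 358/165 ≈ 2.1697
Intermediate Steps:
-358/(182 - 1*347) = -358/(182 - 347) = -358/(-165) = -358*(-1/165) = 358/165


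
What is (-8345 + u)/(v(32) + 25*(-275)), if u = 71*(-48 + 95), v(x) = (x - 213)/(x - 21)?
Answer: 27544/37903 ≈ 0.72670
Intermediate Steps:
v(x) = (-213 + x)/(-21 + x)
u = 3337 (u = 71*47 = 3337)
(-8345 + u)/(v(32) + 25*(-275)) = (-8345 + 3337)/((-213 + 32)/(-21 + 32) + 25*(-275)) = -5008/(-181/11 - 6875) = -5008/(-75806/11) = -5008*(-11/75806) = 27544/37903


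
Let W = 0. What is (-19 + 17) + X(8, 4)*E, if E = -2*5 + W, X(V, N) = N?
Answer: -42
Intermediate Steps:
E = -10 (E = -2*5 + 0 = -10 + 0 = -10)
(-19 + 17) + X(8, 4)*E = (-19 + 17) + 4*(-10) = -2 - 40 = -42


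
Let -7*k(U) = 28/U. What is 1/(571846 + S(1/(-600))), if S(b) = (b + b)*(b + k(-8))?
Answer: 180000/102932279701 ≈ 1.7487e-6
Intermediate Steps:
k(U) = -4/U
S(b) = 2*b*(½ + b) (S(b) = (b + b)*(b - 4/(-8)) = (2*b)*(b - 4*(-⅛)) = (2*b)*(b + ½) = (2*b)*(½ + b) = 2*b*(½ + b))
1/(571846 + S(1/(-600))) = 1/(571846 + (1 + 2/(-600))/(-600)) = 1/(571846 - (1 + 2*(-1/600))/600) = 1/(571846 - (1 - 1/300)/600) = 1/(571846 - 1/600*299/300) = 1/(571846 - 299/180000) = 1/(102932279701/180000) = 180000/102932279701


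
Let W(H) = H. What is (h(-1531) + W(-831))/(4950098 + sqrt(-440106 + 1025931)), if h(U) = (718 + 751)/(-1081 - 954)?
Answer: -8378308170292/49864560684390265 + 1692554*sqrt(23433)/9972912136878053 ≈ -0.00016800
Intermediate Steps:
h(U) = -1469/2035 (h(U) = 1469/(-2035) = 1469*(-1/2035) = -1469/2035)
(h(-1531) + W(-831))/(4950098 + sqrt(-440106 + 1025931)) = (-1469/2035 - 831)/(4950098 + sqrt(-440106 + 1025931)) = -1692554/(2035*(4950098 + sqrt(585825))) = -1692554/(2035*(4950098 + 5*sqrt(23433)))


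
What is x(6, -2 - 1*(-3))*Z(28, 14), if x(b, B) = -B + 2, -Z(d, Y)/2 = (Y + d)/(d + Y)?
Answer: -2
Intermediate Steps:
Z(d, Y) = -2 (Z(d, Y) = -2*(Y + d)/(d + Y) = -2*(Y + d)/(Y + d) = -2*1 = -2)
x(b, B) = 2 - B
x(6, -2 - 1*(-3))*Z(28, 14) = (2 - (-2 - 1*(-3)))*(-2) = (2 - (-2 + 3))*(-2) = (2 - 1*1)*(-2) = (2 - 1)*(-2) = 1*(-2) = -2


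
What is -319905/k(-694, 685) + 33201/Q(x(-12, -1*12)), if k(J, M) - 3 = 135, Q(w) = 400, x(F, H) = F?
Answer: -20563377/9200 ≈ -2235.1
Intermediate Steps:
k(J, M) = 138 (k(J, M) = 3 + 135 = 138)
-319905/k(-694, 685) + 33201/Q(x(-12, -1*12)) = -319905/138 + 33201/400 = -319905*1/138 + 33201*(1/400) = -106635/46 + 33201/400 = -20563377/9200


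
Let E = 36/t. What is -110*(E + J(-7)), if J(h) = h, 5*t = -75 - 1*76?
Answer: 136070/151 ≈ 901.13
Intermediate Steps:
t = -151/5 (t = (-75 - 1*76)/5 = (-75 - 76)/5 = (⅕)*(-151) = -151/5 ≈ -30.200)
E = -180/151 (E = 36/(-151/5) = 36*(-5/151) = -180/151 ≈ -1.1921)
-110*(E + J(-7)) = -110*(-180/151 - 7) = -110*(-1237/151) = 136070/151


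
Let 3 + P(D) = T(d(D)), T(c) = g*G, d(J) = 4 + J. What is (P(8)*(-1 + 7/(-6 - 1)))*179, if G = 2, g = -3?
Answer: 3222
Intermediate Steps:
T(c) = -6 (T(c) = -3*2 = -6)
P(D) = -9 (P(D) = -3 - 6 = -9)
(P(8)*(-1 + 7/(-6 - 1)))*179 = -9*(-1 + 7/(-6 - 1))*179 = -9*(-1 + 7/(-7))*179 = -9*(-1 - ⅐*7)*179 = -9*(-1 - 1)*179 = -9*(-2)*179 = 18*179 = 3222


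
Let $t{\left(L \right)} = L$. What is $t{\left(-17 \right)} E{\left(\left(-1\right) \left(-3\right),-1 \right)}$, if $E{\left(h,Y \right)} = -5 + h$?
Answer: $34$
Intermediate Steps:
$t{\left(-17 \right)} E{\left(\left(-1\right) \left(-3\right),-1 \right)} = - 17 \left(-5 - -3\right) = - 17 \left(-5 + 3\right) = \left(-17\right) \left(-2\right) = 34$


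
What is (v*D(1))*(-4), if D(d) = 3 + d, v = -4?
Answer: 64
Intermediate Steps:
(v*D(1))*(-4) = -4*(3 + 1)*(-4) = -4*4*(-4) = -16*(-4) = 64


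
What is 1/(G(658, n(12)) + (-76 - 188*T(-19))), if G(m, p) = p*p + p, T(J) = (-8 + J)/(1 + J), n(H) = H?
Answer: -1/202 ≈ -0.0049505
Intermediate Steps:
T(J) = (-8 + J)/(1 + J)
G(m, p) = p + p² (G(m, p) = p² + p = p + p²)
1/(G(658, n(12)) + (-76 - 188*T(-19))) = 1/(12*(1 + 12) + (-76 - 188*(-8 - 19)/(1 - 19))) = 1/(12*13 + (-76 - 188*(-27)/(-18))) = 1/(156 + (-76 - (-94)*(-27)/9)) = 1/(156 + (-76 - 188*3/2)) = 1/(156 + (-76 - 282)) = 1/(156 - 358) = 1/(-202) = -1/202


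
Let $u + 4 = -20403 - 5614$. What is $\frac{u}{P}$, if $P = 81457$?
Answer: $- \frac{26021}{81457} \approx -0.31944$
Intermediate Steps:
$u = -26021$ ($u = -4 - 26017 = -26021$)
$\frac{u}{P} = - \frac{26021}{81457}$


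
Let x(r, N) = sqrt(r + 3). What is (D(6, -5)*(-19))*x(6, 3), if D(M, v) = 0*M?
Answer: 0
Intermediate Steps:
x(r, N) = sqrt(3 + r)
D(M, v) = 0
(D(6, -5)*(-19))*x(6, 3) = (0*(-19))*sqrt(3 + 6) = 0*sqrt(9) = 0*3 = 0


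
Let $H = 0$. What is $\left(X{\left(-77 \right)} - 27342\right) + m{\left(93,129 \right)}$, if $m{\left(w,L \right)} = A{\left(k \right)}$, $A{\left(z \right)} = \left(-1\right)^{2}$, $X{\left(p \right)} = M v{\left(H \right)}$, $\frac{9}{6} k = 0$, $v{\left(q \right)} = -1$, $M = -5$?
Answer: $-27336$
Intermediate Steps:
$k = 0$ ($k = \frac{2}{3} \cdot 0 = 0$)
$X{\left(p \right)} = 5$ ($X{\left(p \right)} = \left(-5\right) \left(-1\right) = 5$)
$A{\left(z \right)} = 1$
$m{\left(w,L \right)} = 1$
$\left(X{\left(-77 \right)} - 27342\right) + m{\left(93,129 \right)} = \left(5 - 27342\right) + 1 = -27337 + 1 = -27336$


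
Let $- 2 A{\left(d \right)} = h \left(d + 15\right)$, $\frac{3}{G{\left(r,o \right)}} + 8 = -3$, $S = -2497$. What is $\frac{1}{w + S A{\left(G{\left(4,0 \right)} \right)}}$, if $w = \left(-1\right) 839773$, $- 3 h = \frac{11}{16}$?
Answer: $- \frac{16}{13503787} \approx -1.1849 \cdot 10^{-6}$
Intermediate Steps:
$G{\left(r,o \right)} = - \frac{3}{11}$ ($G{\left(r,o \right)} = \frac{3}{-8 - 3} = \frac{3}{-11} = 3 \left(- \frac{1}{11}\right) = - \frac{3}{11}$)
$h = - \frac{11}{48}$ ($h = - \frac{11 \cdot \frac{1}{16}}{3} = \left(- \frac{1}{3}\right) \frac{11}{16} = - \frac{11}{48} \approx -0.22917$)
$w = -839773$
$A{\left(d \right)} = \frac{55}{32} + \frac{11 d}{96}$ ($A{\left(d \right)} = - \frac{\left(- \frac{11}{48}\right) \left(d + 15\right)}{2} = - \frac{\left(- \frac{11}{48}\right) \left(15 + d\right)}{2} = - \frac{- \frac{55}{16} - \frac{11 d}{48}}{2} = \frac{55}{32} + \frac{11 d}{96}$)
$\frac{1}{w + S A{\left(G{\left(4,0 \right)} \right)}} = \frac{1}{-839773 - 2497 \left(\frac{55}{32} + \frac{11}{96} \left(- \frac{3}{11}\right)\right)} = \frac{1}{-839773 - 2497 \left(\frac{55}{32} - \frac{1}{32}\right)} = \frac{1}{-839773 - \frac{67419}{16}} = \frac{1}{- \frac{13503787}{16}} = - \frac{16}{13503787}$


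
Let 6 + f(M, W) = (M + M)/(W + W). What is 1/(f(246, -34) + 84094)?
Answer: 17/1429373 ≈ 1.1893e-5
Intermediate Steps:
f(M, W) = -6 + M/W (f(M, W) = -6 + (M + M)/(W + W) = -6 + (2*M)/((2*W)) = -6 + (2*M)*(1/(2*W)) = -6 + M/W)
1/(f(246, -34) + 84094) = 1/((-6 + 246/(-34)) + 84094) = 1/((-6 + 246*(-1/34)) + 84094) = 1/((-6 - 123/17) + 84094) = 1/(-225/17 + 84094) = 1/(1429373/17) = 17/1429373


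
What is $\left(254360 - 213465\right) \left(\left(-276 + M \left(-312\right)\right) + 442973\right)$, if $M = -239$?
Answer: $21153552175$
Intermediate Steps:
$\left(254360 - 213465\right) \left(\left(-276 + M \left(-312\right)\right) + 442973\right) = \left(254360 - 213465\right) \left(\left(-276 - -74568\right) + 442973\right) = 40895 \left(\left(-276 + 74568\right) + 442973\right) = 40895 \left(74292 + 442973\right) = 40895 \cdot 517265 = 21153552175$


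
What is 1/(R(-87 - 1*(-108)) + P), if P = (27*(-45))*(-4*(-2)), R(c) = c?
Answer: -1/9699 ≈ -0.00010310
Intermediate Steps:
P = -9720 (P = -1215*8 = -9720)
1/(R(-87 - 1*(-108)) + P) = 1/((-87 - 1*(-108)) - 9720) = 1/((-87 + 108) - 9720) = 1/(21 - 9720) = 1/(-9699) = -1/9699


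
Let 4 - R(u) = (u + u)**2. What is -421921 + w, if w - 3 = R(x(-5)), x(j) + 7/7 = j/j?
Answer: -421914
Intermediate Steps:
x(j) = 0 (x(j) = -1 + j/j = -1 + 1 = 0)
R(u) = 4 - 4*u**2 (R(u) = 4 - (u + u)**2 = 4 - (2*u)**2 = 4 - 4*u**2)
w = 7 (w = 3 + (4 - 4*0**2) = 3 + (4 - 4*0) = 3 + (4 + 0) = 3 + 4 = 7)
-421921 + w = -421921 + 7 = -421914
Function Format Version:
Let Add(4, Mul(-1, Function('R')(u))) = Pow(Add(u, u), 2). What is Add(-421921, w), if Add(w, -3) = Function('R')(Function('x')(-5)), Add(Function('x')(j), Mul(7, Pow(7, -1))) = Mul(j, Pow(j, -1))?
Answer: -421914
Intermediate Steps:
Function('x')(j) = 0 (Function('x')(j) = Add(-1, Mul(j, Pow(j, -1))) = Add(-1, 1) = 0)
Function('R')(u) = Add(4, Mul(-4, Pow(u, 2))) (Function('R')(u) = Add(4, Mul(-1, Pow(Add(u, u), 2))) = Add(4, Mul(-1, Pow(Mul(2, u), 2))) = Add(4, Mul(-1, Mul(4, Pow(u, 2)))) = Add(4, Mul(-4, Pow(u, 2))))
w = 7 (w = Add(3, Add(4, Mul(-4, Pow(0, 2)))) = Add(3, Add(4, Mul(-4, 0))) = Add(3, Add(4, 0)) = Add(3, 4) = 7)
Add(-421921, w) = Add(-421921, 7) = -421914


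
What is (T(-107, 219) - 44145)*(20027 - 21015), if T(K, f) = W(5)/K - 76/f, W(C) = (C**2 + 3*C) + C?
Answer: 1022054158736/23433 ≈ 4.3616e+7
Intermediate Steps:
W(C) = C**2 + 4*C
T(K, f) = -76/f + 45/K (T(K, f) = (5*(4 + 5))/K - 76/f = (5*9)/K - 76/f = 45/K - 76/f = -76/f + 45/K)
(T(-107, 219) - 44145)*(20027 - 21015) = ((-76/219 + 45/(-107)) - 44145)*(20027 - 21015) = ((-76*1/219 + 45*(-1/107)) - 44145)*(-988) = ((-76/219 - 45/107) - 44145)*(-988) = (-17987/23433 - 44145)*(-988) = -1034467772/23433*(-988) = 1022054158736/23433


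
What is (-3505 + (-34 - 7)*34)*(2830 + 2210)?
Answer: -24690960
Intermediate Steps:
(-3505 + (-34 - 7)*34)*(2830 + 2210) = (-3505 - 41*34)*5040 = (-3505 - 1394)*5040 = -4899*5040 = -24690960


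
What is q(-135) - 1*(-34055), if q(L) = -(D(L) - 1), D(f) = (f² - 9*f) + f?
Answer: 14751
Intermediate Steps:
D(f) = f² - 8*f
q(L) = 1 - L*(-8 + L) (q(L) = -(L*(-8 + L) - 1) = -(-1 + L*(-8 + L)) = 1 - L*(-8 + L))
q(-135) - 1*(-34055) = (1 - 1*(-135)*(-8 - 135)) - 1*(-34055) = (1 - 1*(-135)*(-143)) + 34055 = (1 - 19305) + 34055 = -19304 + 34055 = 14751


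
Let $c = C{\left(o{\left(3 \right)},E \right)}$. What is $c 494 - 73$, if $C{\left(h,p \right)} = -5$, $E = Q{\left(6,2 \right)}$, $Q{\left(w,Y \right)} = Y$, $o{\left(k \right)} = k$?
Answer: $-2543$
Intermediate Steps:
$E = 2$
$c = -5$
$c 494 - 73 = \left(-5\right) 494 - 73 = -2470 + \left(-119 + 46\right) = -2470 - 73 = -2543$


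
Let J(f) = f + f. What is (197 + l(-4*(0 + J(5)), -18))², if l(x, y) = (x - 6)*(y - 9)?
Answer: 2070721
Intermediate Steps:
J(f) = 2*f
l(x, y) = (-9 + y)*(-6 + x) (l(x, y) = (-6 + x)*(-9 + y) = (-9 + y)*(-6 + x))
(197 + l(-4*(0 + J(5)), -18))² = (197 + (54 - (-36)*(0 + 2*5) - 6*(-18) - 4*(0 + 2*5)*(-18)))² = (197 + (54 - (-36)*(0 + 10) + 108 - 4*(0 + 10)*(-18)))² = (197 + (54 - (-36)*10 + 108 - 4*10*(-18)))² = (197 + (54 - 9*(-40) + 108 - 40*(-18)))² = (197 + (54 + 360 + 108 + 720))² = (197 + 1242)² = 1439² = 2070721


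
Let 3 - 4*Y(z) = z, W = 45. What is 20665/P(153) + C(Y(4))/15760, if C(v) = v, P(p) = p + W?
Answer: 651360701/6240960 ≈ 104.37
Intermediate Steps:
Y(z) = 3/4 - z/4
P(p) = 45 + p (P(p) = p + 45 = 45 + p)
20665/P(153) + C(Y(4))/15760 = 20665/(45 + 153) + (3/4 - 1/4*4)/15760 = 20665/198 + (3/4 - 1)*(1/15760) = 20665*(1/198) - 1/4*1/15760 = 20665/198 - 1/63040 = 651360701/6240960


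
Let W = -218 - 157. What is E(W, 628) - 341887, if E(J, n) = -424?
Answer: -342311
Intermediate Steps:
W = -375
E(W, 628) - 341887 = -424 - 341887 = -342311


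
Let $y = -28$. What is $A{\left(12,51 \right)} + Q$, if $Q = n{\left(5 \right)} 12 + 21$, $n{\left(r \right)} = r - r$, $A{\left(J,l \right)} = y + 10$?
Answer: $3$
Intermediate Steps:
$A{\left(J,l \right)} = -18$ ($A{\left(J,l \right)} = -28 + 10 = -18$)
$n{\left(r \right)} = 0$
$Q = 21$ ($Q = 0 \cdot 12 + 21 = 0 + 21 = 21$)
$A{\left(12,51 \right)} + Q = -18 + 21 = 3$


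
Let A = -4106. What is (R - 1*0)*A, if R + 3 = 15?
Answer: -49272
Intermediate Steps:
R = 12 (R = -3 + 15 = 12)
(R - 1*0)*A = (12 - 1*0)*(-4106) = (12 + 0)*(-4106) = 12*(-4106) = -49272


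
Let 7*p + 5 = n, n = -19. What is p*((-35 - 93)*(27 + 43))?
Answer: 30720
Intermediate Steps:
p = -24/7 (p = -5/7 + (1/7)*(-19) = -5/7 - 19/7 = -24/7 ≈ -3.4286)
p*((-35 - 93)*(27 + 43)) = -24*(-35 - 93)*(27 + 43)/7 = -(-3072)*70/7 = -24/7*(-8960) = 30720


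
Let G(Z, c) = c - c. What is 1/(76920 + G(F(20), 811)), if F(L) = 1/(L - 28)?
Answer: 1/76920 ≈ 1.3001e-5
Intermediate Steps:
F(L) = 1/(-28 + L)
G(Z, c) = 0
1/(76920 + G(F(20), 811)) = 1/(76920 + 0) = 1/76920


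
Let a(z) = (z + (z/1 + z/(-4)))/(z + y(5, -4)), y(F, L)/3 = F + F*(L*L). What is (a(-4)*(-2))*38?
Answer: 532/251 ≈ 2.1195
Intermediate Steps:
y(F, L) = 3*F + 3*F*L² (y(F, L) = 3*(F + F*(L*L)) = 3*(F + F*L²) = 3*F + 3*F*L²)
a(z) = 7*z/(4*(255 + z)) (a(z) = (z + (z/1 + z/(-4)))/(z + 3*5*(1 + (-4)²)) = (z + (z*1 + z*(-¼)))/(z + 3*5*(1 + 16)) = (z + (z - z/4))/(z + 3*5*17) = (z + 3*z/4)/(z + 255) = (7*z/4)/(255 + z) = 7*z/(4*(255 + z)))
(a(-4)*(-2))*38 = (((7/4)*(-4)/(255 - 4))*(-2))*38 = (((7/4)*(-4)/251)*(-2))*38 = (((7/4)*(-4)*(1/251))*(-2))*38 = -7/251*(-2)*38 = (14/251)*38 = 532/251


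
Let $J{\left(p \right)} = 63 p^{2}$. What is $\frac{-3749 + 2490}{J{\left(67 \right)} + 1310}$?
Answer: $- \frac{1259}{284117} \approx -0.0044313$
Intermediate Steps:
$\frac{-3749 + 2490}{J{\left(67 \right)} + 1310} = \frac{-3749 + 2490}{63 \cdot 67^{2} + 1310} = - \frac{1259}{63 \cdot 4489 + 1310} = - \frac{1259}{282807 + 1310} = - \frac{1259}{284117}$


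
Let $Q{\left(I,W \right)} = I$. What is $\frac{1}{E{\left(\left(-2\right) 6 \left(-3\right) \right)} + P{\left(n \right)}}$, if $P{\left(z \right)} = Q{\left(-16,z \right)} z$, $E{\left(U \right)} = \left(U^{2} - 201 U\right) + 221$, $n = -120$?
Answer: $- \frac{1}{3799} \approx -0.00026323$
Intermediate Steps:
$E{\left(U \right)} = 221 + U^{2} - 201 U$
$P{\left(z \right)} = - 16 z$
$\frac{1}{E{\left(\left(-2\right) 6 \left(-3\right) \right)} + P{\left(n \right)}} = \frac{1}{\left(221 + \left(\left(-2\right) 6 \left(-3\right)\right)^{2} - 201 \left(-2\right) 6 \left(-3\right)\right) - -1920} = \frac{1}{\left(221 + \left(\left(-12\right) \left(-3\right)\right)^{2} - 201 \left(\left(-12\right) \left(-3\right)\right)\right) + 1920} = \frac{1}{\left(221 + 36^{2} - 7236\right) + 1920} = \frac{1}{\left(221 + 1296 - 7236\right) + 1920} = \frac{1}{-5719 + 1920} = \frac{1}{-3799} = - \frac{1}{3799}$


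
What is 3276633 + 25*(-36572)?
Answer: 2362333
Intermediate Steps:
3276633 + 25*(-36572) = 3276633 - 914300 = 2362333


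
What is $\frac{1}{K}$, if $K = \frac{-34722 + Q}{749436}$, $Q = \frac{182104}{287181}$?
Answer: $- \frac{6330111174}{293274017} \approx -21.584$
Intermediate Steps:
$Q = \frac{10712}{16893}$ ($Q = 182104 \cdot \frac{1}{287181} = \frac{10712}{16893} \approx 0.63411$)
$K = - \frac{293274017}{6330111174}$ ($K = \frac{-34722 + \frac{10712}{16893}}{749436} = \left(- \frac{586548034}{16893}\right) \frac{1}{749436} = - \frac{293274017}{6330111174} \approx -0.04633$)
$\frac{1}{K} = \frac{1}{- \frac{293274017}{6330111174}} = - \frac{6330111174}{293274017}$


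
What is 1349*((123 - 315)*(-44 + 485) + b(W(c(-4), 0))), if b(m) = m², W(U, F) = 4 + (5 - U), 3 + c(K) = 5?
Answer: -114156427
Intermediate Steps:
c(K) = 2 (c(K) = -3 + 5 = 2)
W(U, F) = 9 - U
1349*((123 - 315)*(-44 + 485) + b(W(c(-4), 0))) = 1349*((123 - 315)*(-44 + 485) + (9 - 1*2)²) = 1349*(-192*441 + (9 - 2)²) = 1349*(-84672 + 7²) = 1349*(-84672 + 49) = 1349*(-84623) = -114156427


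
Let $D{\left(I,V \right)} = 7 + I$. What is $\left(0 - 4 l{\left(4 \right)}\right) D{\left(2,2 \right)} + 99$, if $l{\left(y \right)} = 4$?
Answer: $-45$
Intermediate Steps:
$\left(0 - 4 l{\left(4 \right)}\right) D{\left(2,2 \right)} + 99 = \left(0 - 16\right) \left(7 + 2\right) + 99 = \left(0 - 16\right) 9 + 99 = \left(-16\right) 9 + 99 = -144 + 99 = -45$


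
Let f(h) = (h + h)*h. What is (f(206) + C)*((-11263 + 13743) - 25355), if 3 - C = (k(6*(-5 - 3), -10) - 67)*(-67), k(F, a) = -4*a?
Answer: -1900134750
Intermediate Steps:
C = -1806 (C = 3 - (-4*(-10) - 67)*(-67) = 3 - (40 - 67)*(-67) = 3 - (-27)*(-67) = 3 - 1*1809 = 3 - 1809 = -1806)
f(h) = 2*h**2 (f(h) = (2*h)*h = 2*h**2)
(f(206) + C)*((-11263 + 13743) - 25355) = (2*206**2 - 1806)*((-11263 + 13743) - 25355) = (2*42436 - 1806)*(2480 - 25355) = (84872 - 1806)*(-22875) = 83066*(-22875) = -1900134750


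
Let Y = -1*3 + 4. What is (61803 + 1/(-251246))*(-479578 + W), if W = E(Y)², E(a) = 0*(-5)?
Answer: -3723385212250693/125623 ≈ -2.9639e+10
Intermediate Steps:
Y = 1 (Y = -3 + 4 = 1)
E(a) = 0
W = 0 (W = 0² = 0)
(61803 + 1/(-251246))*(-479578 + W) = (61803 + 1/(-251246))*(-479578 + 0) = (61803 - 1/251246)*(-479578) = (15527756537/251246)*(-479578) = -3723385212250693/125623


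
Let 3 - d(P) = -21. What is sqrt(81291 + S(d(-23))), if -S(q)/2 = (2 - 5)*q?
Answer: sqrt(81435) ≈ 285.37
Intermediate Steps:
d(P) = 24 (d(P) = 3 - 1*(-21) = 3 + 21 = 24)
S(q) = 6*q (S(q) = -2*(2 - 5)*q = -(-6)*q = 6*q)
sqrt(81291 + S(d(-23))) = sqrt(81291 + 6*24) = sqrt(81291 + 144) = sqrt(81435)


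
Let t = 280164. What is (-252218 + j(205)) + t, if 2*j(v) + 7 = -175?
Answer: 27855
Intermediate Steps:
j(v) = -91 (j(v) = -7/2 + (½)*(-175) = -7/2 - 175/2 = -91)
(-252218 + j(205)) + t = (-252218 - 91) + 280164 = -252309 + 280164 = 27855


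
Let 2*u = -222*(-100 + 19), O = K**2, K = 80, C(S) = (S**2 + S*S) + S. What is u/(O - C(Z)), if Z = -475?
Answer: -999/49375 ≈ -0.020233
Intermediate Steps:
C(S) = S + 2*S**2 (C(S) = (S**2 + S**2) + S = 2*S**2 + S = S + 2*S**2)
O = 6400 (O = 80**2 = 6400)
u = 8991 (u = (-222*(-100 + 19))/2 = (-222*(-81))/2 = (1/2)*17982 = 8991)
u/(O - C(Z)) = 8991/(6400 - (-475)*(1 + 2*(-475))) = 8991/(6400 - (-475)*(1 - 950)) = 8991/(6400 - (-475)*(-949)) = 8991/(6400 - 1*450775) = 8991/(6400 - 450775) = 8991/(-444375) = 8991*(-1/444375) = -999/49375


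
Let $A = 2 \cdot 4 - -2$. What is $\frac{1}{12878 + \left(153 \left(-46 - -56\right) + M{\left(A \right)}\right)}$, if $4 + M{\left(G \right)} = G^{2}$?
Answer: $\frac{1}{14504} \approx 6.8947 \cdot 10^{-5}$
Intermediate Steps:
$A = 10$ ($A = 8 + 2 = 10$)
$M{\left(G \right)} = -4 + G^{2}$
$\frac{1}{12878 + \left(153 \left(-46 - -56\right) + M{\left(A \right)}\right)} = \frac{1}{12878 - \left(4 - 100 - 153 \left(-46 - -56\right)\right)} = \frac{1}{12878 + \left(153 \left(-46 + 56\right) + \left(-4 + 100\right)\right)} = \frac{1}{12878 + \left(153 \cdot 10 + 96\right)} = \frac{1}{12878 + \left(1530 + 96\right)} = \frac{1}{12878 + 1626} = \frac{1}{14504}$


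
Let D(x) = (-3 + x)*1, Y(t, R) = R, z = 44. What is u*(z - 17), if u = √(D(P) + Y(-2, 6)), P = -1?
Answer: 27*√2 ≈ 38.184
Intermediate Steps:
D(x) = -3 + x
u = √2 (u = √((-3 - 1) + 6) = √(-4 + 6) = √2 ≈ 1.4142)
u*(z - 17) = √2*(44 - 17) = √2*27 = 27*√2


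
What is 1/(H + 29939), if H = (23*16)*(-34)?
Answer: 1/17427 ≈ 5.7382e-5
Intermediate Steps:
H = -12512 (H = 368*(-34) = -12512)
1/(H + 29939) = 1/(-12512 + 29939) = 1/17427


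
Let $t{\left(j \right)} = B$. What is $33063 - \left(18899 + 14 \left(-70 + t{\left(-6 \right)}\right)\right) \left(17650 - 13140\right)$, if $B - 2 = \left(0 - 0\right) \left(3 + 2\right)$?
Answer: $-80907907$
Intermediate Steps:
$B = 2$ ($B = 2 + \left(0 - 0\right) \left(3 + 2\right) = 2 + \left(0 + \left(-1 + 1\right)\right) 5 = 2 + \left(0 + 0\right) 5 = 2 + 0 \cdot 5 = 2 + 0 = 2$)
$t{\left(j \right)} = 2$
$33063 - \left(18899 + 14 \left(-70 + t{\left(-6 \right)}\right)\right) \left(17650 - 13140\right) = 33063 - \left(18899 + 14 \left(-70 + 2\right)\right) \left(17650 - 13140\right) = 33063 - \left(18899 + 14 \left(-68\right)\right) 4510 = 33063 - \left(18899 - 952\right) 4510 = 33063 - 17947 \cdot 4510 = 33063 - 80940970 = -80907907$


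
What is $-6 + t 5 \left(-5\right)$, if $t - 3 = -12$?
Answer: $219$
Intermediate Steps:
$t = -9$ ($t = 3 - 12 = -9$)
$-6 + t 5 \left(-5\right) = -6 - 9 \cdot 5 \left(-5\right) = -6 - -225 = -6 + 225 = 219$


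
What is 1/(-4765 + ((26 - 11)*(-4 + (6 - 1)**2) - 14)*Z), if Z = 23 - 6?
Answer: 1/352 ≈ 0.0028409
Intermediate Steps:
Z = 17
1/(-4765 + ((26 - 11)*(-4 + (6 - 1)**2) - 14)*Z) = 1/(-4765 + ((26 - 11)*(-4 + (6 - 1)**2) - 14)*17) = 1/(-4765 + (15*(-4 + 5**2) - 14)*17) = 1/(-4765 + (15*(-4 + 25) - 14)*17) = 1/(-4765 + (15*21 - 14)*17) = 1/(-4765 + (315 - 14)*17) = 1/(-4765 + 301*17) = 1/(-4765 + 5117) = 1/352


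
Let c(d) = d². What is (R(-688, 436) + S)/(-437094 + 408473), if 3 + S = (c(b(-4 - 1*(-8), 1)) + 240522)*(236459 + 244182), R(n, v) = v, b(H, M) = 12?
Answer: -115673947339/28621 ≈ -4.0416e+6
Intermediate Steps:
S = 115673946903 (S = -3 + (12² + 240522)*(236459 + 244182) = -3 + (144 + 240522)*480641 = -3 + 240666*480641 = -3 + 115673946906 = 115673946903)
(R(-688, 436) + S)/(-437094 + 408473) = (436 + 115673946903)/(-437094 + 408473) = 115673947339/(-28621) = 115673947339*(-1/28621) = -115673947339/28621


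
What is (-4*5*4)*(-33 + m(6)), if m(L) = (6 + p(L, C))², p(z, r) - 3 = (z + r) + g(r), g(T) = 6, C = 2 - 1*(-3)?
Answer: -51440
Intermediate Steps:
C = 5 (C = 2 + 3 = 5)
p(z, r) = 9 + r + z (p(z, r) = 3 + ((z + r) + 6) = 3 + ((r + z) + 6) = 3 + (6 + r + z) = 9 + r + z)
m(L) = (20 + L)² (m(L) = (6 + (9 + 5 + L))² = (6 + (14 + L))² = (20 + L)²)
(-4*5*4)*(-33 + m(6)) = (-4*5*4)*(-33 + (20 + 6)²) = (-20*4)*(-33 + 26²) = -80*(-33 + 676) = -80*643 = -51440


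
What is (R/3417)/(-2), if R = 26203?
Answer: -26203/6834 ≈ -3.8342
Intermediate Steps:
(R/3417)/(-2) = (26203/3417)/(-2) = -26203/(2*3417) = -½*26203/3417 = -26203/6834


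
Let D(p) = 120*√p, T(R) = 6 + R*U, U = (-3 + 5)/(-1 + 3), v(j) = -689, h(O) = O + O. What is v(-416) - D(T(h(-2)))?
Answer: -689 - 120*√2 ≈ -858.71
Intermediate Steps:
h(O) = 2*O
U = 1 (U = 2/2 = 2*(½) = 1)
T(R) = 6 + R (T(R) = 6 + R*1 = 6 + R)
v(-416) - D(T(h(-2))) = -689 - 120*√(6 + 2*(-2)) = -689 - 120*√(6 - 4) = -689 - 120*√2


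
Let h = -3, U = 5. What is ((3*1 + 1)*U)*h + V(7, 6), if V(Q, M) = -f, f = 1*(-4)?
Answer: -56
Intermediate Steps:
f = -4
V(Q, M) = 4 (V(Q, M) = -1*(-4) = 4)
((3*1 + 1)*U)*h + V(7, 6) = ((3*1 + 1)*5)*(-3) + 4 = ((3 + 1)*5)*(-3) + 4 = (4*5)*(-3) + 4 = 20*(-3) + 4 = -60 + 4 = -56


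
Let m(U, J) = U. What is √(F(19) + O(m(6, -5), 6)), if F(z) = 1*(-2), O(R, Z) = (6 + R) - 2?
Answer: 2*√2 ≈ 2.8284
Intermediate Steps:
O(R, Z) = 4 + R
F(z) = -2
√(F(19) + O(m(6, -5), 6)) = √(-2 + (4 + 6)) = √(-2 + 10) = √8 = 2*√2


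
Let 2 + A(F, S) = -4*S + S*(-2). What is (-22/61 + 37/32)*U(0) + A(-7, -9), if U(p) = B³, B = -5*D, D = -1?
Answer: 295629/1952 ≈ 151.45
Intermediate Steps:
B = 5 (B = -5*(-1) = 5)
A(F, S) = -2 - 6*S (A(F, S) = -2 + (-4*S + S*(-2)) = -2 + (-4*S - 2*S) = -2 - 6*S)
U(p) = 125 (U(p) = 5³ = 125)
(-22/61 + 37/32)*U(0) + A(-7, -9) = (-22/61 + 37/32)*125 + (-2 - 6*(-9)) = (-22*1/61 + 37*(1/32))*125 + (-2 + 54) = (-22/61 + 37/32)*125 + 52 = (1553/1952)*125 + 52 = 194125/1952 + 52 = 295629/1952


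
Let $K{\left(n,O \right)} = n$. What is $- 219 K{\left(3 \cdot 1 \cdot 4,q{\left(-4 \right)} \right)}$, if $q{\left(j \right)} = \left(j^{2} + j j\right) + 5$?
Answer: $-2628$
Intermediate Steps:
$q{\left(j \right)} = 5 + 2 j^{2}$ ($q{\left(j \right)} = \left(j^{2} + j^{2}\right) + 5 = 2 j^{2} + 5 = 5 + 2 j^{2}$)
$- 219 K{\left(3 \cdot 1 \cdot 4,q{\left(-4 \right)} \right)} = - 219 \cdot 3 \cdot 1 \cdot 4 = - 219 \cdot 3 \cdot 4 = \left(-219\right) 12 = -2628$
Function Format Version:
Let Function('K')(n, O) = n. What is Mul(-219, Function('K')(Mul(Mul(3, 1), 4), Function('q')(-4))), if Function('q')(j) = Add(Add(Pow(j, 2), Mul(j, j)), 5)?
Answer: -2628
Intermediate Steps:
Function('q')(j) = Add(5, Mul(2, Pow(j, 2))) (Function('q')(j) = Add(Add(Pow(j, 2), Pow(j, 2)), 5) = Add(Mul(2, Pow(j, 2)), 5) = Add(5, Mul(2, Pow(j, 2))))
Mul(-219, Function('K')(Mul(Mul(3, 1), 4), Function('q')(-4))) = Mul(-219, Mul(Mul(3, 1), 4)) = Mul(-219, Mul(3, 4)) = Mul(-219, 12) = -2628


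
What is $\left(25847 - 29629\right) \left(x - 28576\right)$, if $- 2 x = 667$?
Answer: $109335729$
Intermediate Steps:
$x = - \frac{667}{2}$ ($x = \left(- \frac{1}{2}\right) 667 = - \frac{667}{2} \approx -333.5$)
$\left(25847 - 29629\right) \left(x - 28576\right) = \left(25847 - 29629\right) \left(- \frac{667}{2} - 28576\right) = \left(-3782\right) \left(- \frac{57819}{2}\right) = 109335729$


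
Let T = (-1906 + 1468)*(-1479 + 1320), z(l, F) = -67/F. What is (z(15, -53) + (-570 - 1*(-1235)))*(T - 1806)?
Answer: 2395424832/53 ≈ 4.5197e+7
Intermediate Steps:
T = 69642 (T = -438*(-159) = 69642)
(z(15, -53) + (-570 - 1*(-1235)))*(T - 1806) = (-67/(-53) + (-570 - 1*(-1235)))*(69642 - 1806) = (-67*(-1/53) + (-570 + 1235))*67836 = (67/53 + 665)*67836 = (35312/53)*67836 = 2395424832/53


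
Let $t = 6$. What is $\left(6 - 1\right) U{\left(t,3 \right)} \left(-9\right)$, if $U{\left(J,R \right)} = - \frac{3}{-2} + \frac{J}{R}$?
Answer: $- \frac{315}{2} \approx -157.5$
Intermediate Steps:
$U{\left(J,R \right)} = \frac{3}{2} + \frac{J}{R}$ ($U{\left(J,R \right)} = \left(-3\right) \left(- \frac{1}{2}\right) + \frac{J}{R} = \frac{3}{2} + \frac{J}{R}$)
$\left(6 - 1\right) U{\left(t,3 \right)} \left(-9\right) = \left(6 - 1\right) \left(\frac{3}{2} + \frac{6}{3}\right) \left(-9\right) = \left(6 - 1\right) \left(\frac{3}{2} + 6 \cdot \frac{1}{3}\right) \left(-9\right) = 5 \left(\frac{3}{2} + 2\right) \left(-9\right) = 5 \cdot \frac{7}{2} \left(-9\right) = 5 \left(- \frac{63}{2}\right) = - \frac{315}{2}$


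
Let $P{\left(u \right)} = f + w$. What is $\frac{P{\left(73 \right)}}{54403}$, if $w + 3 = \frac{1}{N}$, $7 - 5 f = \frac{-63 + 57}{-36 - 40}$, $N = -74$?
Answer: $- \frac{5727}{191226545} \approx -2.9949 \cdot 10^{-5}$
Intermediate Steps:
$f = \frac{263}{190}$ ($f = \frac{7}{5} - \frac{\left(-63 + 57\right) \frac{1}{-36 - 40}}{5} = \frac{7}{5} - \frac{\left(-6\right) \frac{1}{-76}}{5} = \frac{7}{5} - \frac{\left(-6\right) \left(- \frac{1}{76}\right)}{5} = \frac{7}{5} - \frac{3}{190} = \frac{263}{190} \approx 1.3842$)
$w = - \frac{223}{74}$ ($w = -3 + \frac{1}{-74} = -3 - \frac{1}{74} = - \frac{223}{74} \approx -3.0135$)
$P{\left(u \right)} = - \frac{5727}{3515}$ ($P{\left(u \right)} = \frac{263}{190} - \frac{223}{74} = - \frac{5727}{3515}$)
$\frac{P{\left(73 \right)}}{54403} = - \frac{5727}{3515 \cdot 54403} = \left(- \frac{5727}{3515}\right) \frac{1}{54403} = - \frac{5727}{191226545}$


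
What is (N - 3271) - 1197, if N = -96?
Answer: -4564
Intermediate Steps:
(N - 3271) - 1197 = (-96 - 3271) - 1197 = -3367 - 1197 = -4564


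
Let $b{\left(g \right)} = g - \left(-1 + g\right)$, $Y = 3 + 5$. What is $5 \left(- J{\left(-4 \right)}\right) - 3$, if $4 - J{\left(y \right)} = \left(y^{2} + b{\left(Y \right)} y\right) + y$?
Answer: $17$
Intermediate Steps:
$Y = 8$
$b{\left(g \right)} = 1$
$J{\left(y \right)} = 4 - y^{2} - 2 y$ ($J{\left(y \right)} = 4 - \left(\left(y^{2} + 1 y\right) + y\right) = 4 - \left(\left(y^{2} + y\right) + y\right) = 4 - \left(\left(y + y^{2}\right) + y\right) = 4 - \left(y^{2} + 2 y\right) = 4 - y^{2} - 2 y$)
$5 \left(- J{\left(-4 \right)}\right) - 3 = 5 \left(- (4 - \left(-4\right)^{2} - -8)\right) - 3 = 5 \left(- (4 - 16 + 8)\right) - 3 = 5 \left(\left(-1\right) \left(-4\right)\right) - 3 = 5 \cdot 4 - 3 = 20 - 3 = 17$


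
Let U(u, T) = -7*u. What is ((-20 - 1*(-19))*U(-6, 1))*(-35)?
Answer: 1470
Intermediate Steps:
((-20 - 1*(-19))*U(-6, 1))*(-35) = ((-20 - 1*(-19))*(-7*(-6)))*(-35) = ((-20 + 19)*42)*(-35) = -1*42*(-35) = -42*(-35) = 1470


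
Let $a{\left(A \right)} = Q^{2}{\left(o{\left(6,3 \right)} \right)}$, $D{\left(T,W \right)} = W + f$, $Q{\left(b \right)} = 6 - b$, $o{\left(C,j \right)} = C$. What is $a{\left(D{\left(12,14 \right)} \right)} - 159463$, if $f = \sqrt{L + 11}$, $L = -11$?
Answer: $-159463$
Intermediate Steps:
$f = 0$ ($f = \sqrt{-11 + 11} = \sqrt{0} = 0$)
$D{\left(T,W \right)} = W$ ($D{\left(T,W \right)} = W + 0 = W$)
$a{\left(A \right)} = 0$ ($a{\left(A \right)} = \left(6 - 6\right)^{2} = 0^{2} = 0$)
$a{\left(D{\left(12,14 \right)} \right)} - 159463 = 0 - 159463 = -159463$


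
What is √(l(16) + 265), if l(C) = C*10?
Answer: 5*√17 ≈ 20.616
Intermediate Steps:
l(C) = 10*C
√(l(16) + 265) = √(10*16 + 265) = √(160 + 265) = √425 = 5*√17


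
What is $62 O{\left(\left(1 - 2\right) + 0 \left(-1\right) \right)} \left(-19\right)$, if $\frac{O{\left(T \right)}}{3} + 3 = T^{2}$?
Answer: $7068$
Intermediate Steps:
$O{\left(T \right)} = -9 + 3 T^{2}$
$62 O{\left(\left(1 - 2\right) + 0 \left(-1\right) \right)} \left(-19\right) = 62 \left(-9 + 3 \left(\left(1 - 2\right) + 0 \left(-1\right)\right)^{2}\right) \left(-19\right) = 62 \left(-9 + 3 \left(\left(1 - 2\right) + 0\right)^{2}\right) \left(-19\right) = 62 \left(-9 + 3 \left(-1 + 0\right)^{2}\right) \left(-19\right) = 62 \left(-9 + 3 \left(-1\right)^{2}\right) \left(-19\right) = 62 \left(-9 + 3 \cdot 1\right) \left(-19\right) = 62 \left(-9 + 3\right) \left(-19\right) = 62 \left(-6\right) \left(-19\right) = \left(-372\right) \left(-19\right) = 7068$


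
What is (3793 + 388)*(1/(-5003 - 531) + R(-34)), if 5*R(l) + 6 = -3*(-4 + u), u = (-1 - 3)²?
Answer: -971802373/27670 ≈ -35121.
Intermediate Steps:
u = 16 (u = (-4)² = 16)
R(l) = -42/5 (R(l) = -6/5 + (-3*(-4 + 16))/5 = -6/5 + (-3*12)/5 = -6/5 + (⅕)*(-36) = -6/5 - 36/5 = -42/5)
(3793 + 388)*(1/(-5003 - 531) + R(-34)) = (3793 + 388)*(1/(-5003 - 531) - 42/5) = 4181*(1/(-5534) - 42/5) = 4181*(-1/5534 - 42/5) = 4181*(-232433/27670) = -971802373/27670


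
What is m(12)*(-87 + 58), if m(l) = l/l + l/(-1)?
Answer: 319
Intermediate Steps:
m(l) = 1 - l (m(l) = 1 + l*(-1) = 1 - l)
m(12)*(-87 + 58) = (1 - 1*12)*(-87 + 58) = (1 - 12)*(-29) = -11*(-29) = 319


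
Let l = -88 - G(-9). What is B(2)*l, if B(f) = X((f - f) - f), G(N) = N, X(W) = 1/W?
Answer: 79/2 ≈ 39.500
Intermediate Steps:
B(f) = -1/f (B(f) = 1/((f - f) - f) = 1/(0 - f) = 1/(-f) = -1/f)
l = -79 (l = -88 - 1*(-9) = -88 + 9 = -79)
B(2)*l = -1/2*(-79) = 79/2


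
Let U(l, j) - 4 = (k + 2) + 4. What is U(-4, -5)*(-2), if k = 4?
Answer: -28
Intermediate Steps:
U(l, j) = 14 (U(l, j) = 4 + ((4 + 2) + 4) = 4 + (6 + 4) = 4 + 10 = 14)
U(-4, -5)*(-2) = 14*(-2) = -28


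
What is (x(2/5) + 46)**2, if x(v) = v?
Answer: 53824/25 ≈ 2153.0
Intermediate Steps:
(x(2/5) + 46)**2 = (2/5 + 46)**2 = (232/5)**2 = 53824/25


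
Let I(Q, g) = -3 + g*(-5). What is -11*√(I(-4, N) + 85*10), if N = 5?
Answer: -11*√822 ≈ -315.38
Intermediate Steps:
I(Q, g) = -3 - 5*g
-11*√(I(-4, N) + 85*10) = -11*√((-3 - 5*5) + 85*10) = -11*√((-3 - 25) + 850) = -11*√(-28 + 850) = -11*√822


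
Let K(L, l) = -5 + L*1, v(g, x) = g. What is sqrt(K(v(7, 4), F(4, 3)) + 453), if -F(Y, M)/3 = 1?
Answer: sqrt(455) ≈ 21.331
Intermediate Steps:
F(Y, M) = -3 (F(Y, M) = -3*1 = -3)
K(L, l) = -5 + L
sqrt(K(v(7, 4), F(4, 3)) + 453) = sqrt((-5 + 7) + 453) = sqrt(2 + 453) = sqrt(455)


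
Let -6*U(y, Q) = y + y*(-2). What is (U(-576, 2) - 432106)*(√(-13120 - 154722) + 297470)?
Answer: -128567128940 - 432202*I*√167842 ≈ -1.2857e+11 - 1.7707e+8*I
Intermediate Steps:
U(y, Q) = y/6 (U(y, Q) = -(y + y*(-2))/6 = -(y - 2*y)/6 = -(-1)*y/6 = y/6)
(U(-576, 2) - 432106)*(√(-13120 - 154722) + 297470) = ((⅙)*(-576) - 432106)*(√(-13120 - 154722) + 297470) = (-96 - 432106)*(√(-167842) + 297470) = -432202*(I*√167842 + 297470) = -432202*(297470 + I*√167842) = -128567128940 - 432202*I*√167842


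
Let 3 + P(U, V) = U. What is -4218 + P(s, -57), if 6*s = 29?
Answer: -25297/6 ≈ -4216.2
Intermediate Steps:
s = 29/6 (s = (1/6)*29 = 29/6 ≈ 4.8333)
P(U, V) = -3 + U
-4218 + P(s, -57) = -4218 + (-3 + 29/6) = -4218 + 11/6 = -25297/6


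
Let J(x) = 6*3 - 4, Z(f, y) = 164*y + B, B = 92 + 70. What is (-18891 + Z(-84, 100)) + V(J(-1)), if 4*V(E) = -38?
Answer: -4677/2 ≈ -2338.5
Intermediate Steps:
B = 162
Z(f, y) = 162 + 164*y (Z(f, y) = 164*y + 162 = 162 + 164*y)
J(x) = 14 (J(x) = 18 - 4 = 14)
V(E) = -19/2 (V(E) = (¼)*(-38) = -19/2)
(-18891 + Z(-84, 100)) + V(J(-1)) = (-18891 + (162 + 164*100)) - 19/2 = (-18891 + (162 + 16400)) - 19/2 = (-18891 + 16562) - 19/2 = -2329 - 19/2 = -4677/2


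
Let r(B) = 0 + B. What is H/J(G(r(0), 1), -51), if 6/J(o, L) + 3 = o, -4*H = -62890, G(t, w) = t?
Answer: -31445/4 ≈ -7861.3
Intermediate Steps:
r(B) = B
H = 31445/2 (H = -1/4*(-62890) = 31445/2 ≈ 15723.)
J(o, L) = 6/(-3 + o)
H/J(G(r(0), 1), -51) = 31445/(2*((6/(-3 + 0)))) = 31445/(2*((6/(-3)))) = 31445/(2*((6*(-1/3)))) = (31445/2)/(-2) = (31445/2)*(-1/2) = -31445/4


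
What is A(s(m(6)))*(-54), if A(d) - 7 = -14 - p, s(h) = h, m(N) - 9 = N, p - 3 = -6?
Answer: 216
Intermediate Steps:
p = -3 (p = 3 - 6 = -3)
m(N) = 9 + N
A(d) = -4 (A(d) = 7 + (-14 - 1*(-3)) = 7 + (-14 + 3) = 7 - 11 = -4)
A(s(m(6)))*(-54) = -4*(-54) = 216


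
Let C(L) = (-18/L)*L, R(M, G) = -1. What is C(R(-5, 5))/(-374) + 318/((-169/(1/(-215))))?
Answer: 386481/6794645 ≈ 0.056880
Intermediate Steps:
C(L) = -18
C(R(-5, 5))/(-374) + 318/((-169/(1/(-215)))) = -18/(-374) + 318/((-169/(1/(-215)))) = -18*(-1/374) + 318/((-169/(-1/215))) = 9/187 + 318/((-169*(-215))) = 9/187 + 318/36335 = 386481/6794645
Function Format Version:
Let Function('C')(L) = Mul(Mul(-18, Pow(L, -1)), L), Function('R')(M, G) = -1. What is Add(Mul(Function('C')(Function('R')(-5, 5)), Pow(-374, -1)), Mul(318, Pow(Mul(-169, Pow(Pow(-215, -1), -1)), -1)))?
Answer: Rational(386481, 6794645) ≈ 0.056880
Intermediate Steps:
Function('C')(L) = -18
Add(Mul(Function('C')(Function('R')(-5, 5)), Pow(-374, -1)), Mul(318, Pow(Mul(-169, Pow(Pow(-215, -1), -1)), -1))) = Add(Mul(-18, Pow(-374, -1)), Mul(318, Pow(Mul(-169, Pow(Pow(-215, -1), -1)), -1))) = Add(Mul(-18, Rational(-1, 374)), Mul(318, Pow(Mul(-169, Pow(Rational(-1, 215), -1)), -1))) = Add(Rational(9, 187), Mul(318, Pow(Mul(-169, -215), -1))) = Add(Rational(9, 187), Mul(318, Pow(36335, -1))) = Add(Rational(9, 187), Mul(318, Rational(1, 36335))) = Add(Rational(9, 187), Rational(318, 36335)) = Rational(386481, 6794645)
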